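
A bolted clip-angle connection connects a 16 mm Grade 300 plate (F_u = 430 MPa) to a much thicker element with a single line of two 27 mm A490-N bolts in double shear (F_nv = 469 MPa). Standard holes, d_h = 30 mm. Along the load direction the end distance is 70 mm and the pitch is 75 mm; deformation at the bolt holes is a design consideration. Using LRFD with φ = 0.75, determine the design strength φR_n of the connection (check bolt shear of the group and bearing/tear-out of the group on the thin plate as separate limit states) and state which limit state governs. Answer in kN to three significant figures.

Bolt shear: A_b = π·27²/4 = 572.6 mm²; R_n = 469 × 572.6 × 2 × 2 / 1000 = 1074 kN → 0.75 × 1074 = 806 kN.
Bearing (1.2 l_c t F_u ≤ 2.4 d t F_u): upper limit = 2.4·27·16·430 / 1000 = 445.8 kN.
  Edge l_c = 70 − 30/2 = 55 → r_n = 445.8 kN; interior l_c = 75 − 30 = 45 → r_n = 371.5 kN.
  R_n,bearing = 1·445.8 + 1·371.5 = 817.3 kN → 0.75 × 817.3 = 613 kN.
Bearing governs: 613 kN.

613 kN (bearing governs)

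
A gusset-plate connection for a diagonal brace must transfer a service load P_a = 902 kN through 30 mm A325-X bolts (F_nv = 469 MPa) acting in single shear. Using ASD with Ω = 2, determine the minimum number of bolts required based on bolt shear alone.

A_b = π·30²/4 = 706.9 mm².
Per-bolt allowable strength R_n/Ω = 469 × 706.9 × 1 / 1000 / 2 = 165.8 kN.
n ≥ 902 / 165.8 = 5.442 → use 6 bolts.

6 bolts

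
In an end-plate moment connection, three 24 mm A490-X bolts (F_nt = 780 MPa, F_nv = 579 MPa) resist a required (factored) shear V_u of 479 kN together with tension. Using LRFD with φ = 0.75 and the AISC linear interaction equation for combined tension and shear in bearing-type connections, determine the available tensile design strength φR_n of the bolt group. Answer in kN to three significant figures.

387 kN

A_b = π·24²/4 = 452.4 mm²; f_rv = 479 × 1000 / (3 × 452.4) = 352.9 MPa.
F'_nt = 1.3 F_nt − (F_nt / φF_nv) f_rv = 1.3·780 − (780/(0.75·579))·352.9 = 380 MPa, capped at F_nt → F'_nt = 380 MPa.
R_n = F'_nt · A_b · n = 380 × 452.4 × 3 / 1000 = 515.8 kN.
Design strength φR_n = 0.75 × 515.8 = 387 kN.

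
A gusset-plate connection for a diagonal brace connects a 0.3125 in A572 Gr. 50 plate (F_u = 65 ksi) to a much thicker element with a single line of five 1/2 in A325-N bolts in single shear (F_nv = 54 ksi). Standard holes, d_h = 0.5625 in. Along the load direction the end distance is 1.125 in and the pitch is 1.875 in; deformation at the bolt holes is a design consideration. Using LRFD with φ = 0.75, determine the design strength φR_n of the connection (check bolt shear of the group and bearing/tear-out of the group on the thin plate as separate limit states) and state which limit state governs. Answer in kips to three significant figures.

Bolt shear: A_b = π·0.5²/4 = 0.1963 in²; R_n = 54 × 0.1963 × 5 × 1 = 53.01 kips → 0.75 × 53.01 = 39.8 kips.
Bearing (1.2 l_c t F_u ≤ 2.4 d t F_u): upper limit = 2.4·0.5·0.3125·65 = 24.38 kips.
  Edge l_c = 1.125 − 0.5625/2 = 0.8438 → r_n = 20.57 kips; interior l_c = 1.875 − 0.5625 = 1.312 → r_n = 24.38 kips.
  R_n,bearing = 1·20.57 + 4·24.38 = 118.1 kips → 0.75 × 118.1 = 88.5 kips.
Bolt shear governs: 39.8 kips.

39.8 kips (bolt shear governs)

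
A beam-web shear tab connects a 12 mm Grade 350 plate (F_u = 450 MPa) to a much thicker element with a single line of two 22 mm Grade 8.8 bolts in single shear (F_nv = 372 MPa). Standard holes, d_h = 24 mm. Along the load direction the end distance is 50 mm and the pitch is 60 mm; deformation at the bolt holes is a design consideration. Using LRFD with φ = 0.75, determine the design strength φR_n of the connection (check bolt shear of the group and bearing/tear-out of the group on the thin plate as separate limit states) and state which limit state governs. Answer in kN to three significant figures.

212 kN (bolt shear governs)

Bolt shear: A_b = π·22²/4 = 380.1 mm²; R_n = 372 × 380.1 × 2 × 1 / 1000 = 282.8 kN → 0.75 × 282.8 = 212 kN.
Bearing (1.2 l_c t F_u ≤ 2.4 d t F_u): upper limit = 2.4·22·12·450 / 1000 = 285.1 kN.
  Edge l_c = 50 − 24/2 = 38 → r_n = 246.2 kN; interior l_c = 60 − 24 = 36 → r_n = 233.3 kN.
  R_n,bearing = 1·246.2 + 1·233.3 = 479.5 kN → 0.75 × 479.5 = 360 kN.
Bolt shear governs: 212 kN.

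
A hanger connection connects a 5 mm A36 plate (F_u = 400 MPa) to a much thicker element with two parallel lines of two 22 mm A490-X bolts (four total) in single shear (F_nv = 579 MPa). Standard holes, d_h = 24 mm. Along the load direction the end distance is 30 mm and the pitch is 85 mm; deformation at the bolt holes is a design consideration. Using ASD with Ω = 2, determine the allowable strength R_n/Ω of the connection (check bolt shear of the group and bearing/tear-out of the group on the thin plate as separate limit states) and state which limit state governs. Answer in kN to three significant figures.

149 kN (bearing governs)

Bolt shear: A_b = π·22²/4 = 380.1 mm²; R_n = 579 × 380.1 × 4 × 1 / 1000 = 880.4 kN → 880.4 / 2 = 440 kN.
Bearing (1.2 l_c t F_u ≤ 2.4 d t F_u): upper limit = 2.4·22·5·400 / 1000 = 105.6 kN.
  Edge l_c = 30 − 24/2 = 18 → r_n = 43.2 kN; interior l_c = 85 − 24 = 61 → r_n = 105.6 kN.
  R_n,bearing = 2·43.2 + 2·105.6 = 297.6 kN → 297.6 / 2 = 149 kN.
Bearing governs: 149 kN.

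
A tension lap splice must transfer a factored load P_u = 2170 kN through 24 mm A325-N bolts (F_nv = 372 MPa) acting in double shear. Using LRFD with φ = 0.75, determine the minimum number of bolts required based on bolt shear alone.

9 bolts

A_b = π·24²/4 = 452.4 mm².
Per-bolt design strength φR_n = 0.75 × 372 × 452.4 × 2 / 1000 = 252.4 kN.
n ≥ 2170 / 252.4 = 8.596 → use 9 bolts.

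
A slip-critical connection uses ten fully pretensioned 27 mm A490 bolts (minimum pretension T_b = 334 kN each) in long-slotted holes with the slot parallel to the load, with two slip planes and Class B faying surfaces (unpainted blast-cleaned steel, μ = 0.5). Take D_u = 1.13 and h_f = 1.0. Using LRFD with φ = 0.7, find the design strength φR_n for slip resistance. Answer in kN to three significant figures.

R_n = μ · D_u · h_f · T_b · n_s · n_b = 0.5 × 1.13 × 1.0 × 334 × 2 × 10 = 3774 kN.
Design strength φR_n = 0.7 × 3774 = 2640 kN.

2640 kN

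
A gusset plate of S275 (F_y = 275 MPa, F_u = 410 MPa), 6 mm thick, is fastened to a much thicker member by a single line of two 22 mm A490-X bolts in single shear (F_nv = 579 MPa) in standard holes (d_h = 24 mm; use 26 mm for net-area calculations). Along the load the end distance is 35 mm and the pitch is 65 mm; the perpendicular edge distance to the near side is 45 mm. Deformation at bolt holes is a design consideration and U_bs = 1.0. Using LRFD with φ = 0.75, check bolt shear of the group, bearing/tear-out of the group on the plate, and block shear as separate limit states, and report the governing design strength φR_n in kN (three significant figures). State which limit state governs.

Bolt shear: A_b = π·22²/4 = 380.1 mm²; R_n = 579 × 380.1 × 2 × 1 / 1000 = 440.2 kN → 0.75 × 440.2 = 330 kN.
Bearing: edge l_c = 23, r_n = 67.9 kN; interior l_c = 41, r_n = 121 kN; R_n = 67.9 + 1·121 = 188.9 kN → 142 kN.
Block shear: A_gv = 600, A_nv = 366, A_nt = 192 mm²; R_n = min(0.6F_uA_nv, 0.6F_yA_gv) + U_bs·F_u·A_nt = 168.8 kN → 127 kN.
Block shear governs: 127 kN.

127 kN (block shear governs)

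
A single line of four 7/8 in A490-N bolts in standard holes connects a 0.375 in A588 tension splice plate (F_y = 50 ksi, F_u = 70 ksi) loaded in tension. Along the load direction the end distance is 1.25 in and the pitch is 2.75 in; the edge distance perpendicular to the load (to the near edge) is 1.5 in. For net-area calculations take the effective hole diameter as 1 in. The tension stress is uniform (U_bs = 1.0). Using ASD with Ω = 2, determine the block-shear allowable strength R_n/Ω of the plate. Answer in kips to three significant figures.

Shear plane L_v = 1.25 + 3·2.75 = 9.5 in; A_gv = 9.5 × 0.375 = 3.562 in².
A_nv = (9.5 − 3.5·1) × 0.375 = 2.25 in².
A_nt = (1.5 − 0.5·1) × 0.375 = 0.375 in².
0.6 F_u A_nv = 94.5 kips; 0.6 F_y A_gv = 106.9 kips → shear rupture governs the shear term.
R_n = 94.5 + 1.0 × 70 × 0.375 = 120.8 kips.
Allowable strength R_n/Ω = 120.8 / 2 = 60.4 kips.

60.4 kips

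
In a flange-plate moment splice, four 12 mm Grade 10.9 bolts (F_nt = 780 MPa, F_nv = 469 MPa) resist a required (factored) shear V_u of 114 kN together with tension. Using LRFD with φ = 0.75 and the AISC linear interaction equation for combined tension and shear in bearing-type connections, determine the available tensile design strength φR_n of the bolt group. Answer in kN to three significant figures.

154 kN

A_b = π·12²/4 = 113.1 mm²; f_rv = 114 × 1000 / (4 × 113.1) = 252 MPa.
F'_nt = 1.3 F_nt − (F_nt / φF_nv) f_rv = 1.3·780 − (780/(0.75·469))·252 = 455.2 MPa, capped at F_nt → F'_nt = 455.2 MPa.
R_n = F'_nt · A_b · n = 455.2 × 113.1 × 4 / 1000 = 205.9 kN.
Design strength φR_n = 0.75 × 205.9 = 154 kN.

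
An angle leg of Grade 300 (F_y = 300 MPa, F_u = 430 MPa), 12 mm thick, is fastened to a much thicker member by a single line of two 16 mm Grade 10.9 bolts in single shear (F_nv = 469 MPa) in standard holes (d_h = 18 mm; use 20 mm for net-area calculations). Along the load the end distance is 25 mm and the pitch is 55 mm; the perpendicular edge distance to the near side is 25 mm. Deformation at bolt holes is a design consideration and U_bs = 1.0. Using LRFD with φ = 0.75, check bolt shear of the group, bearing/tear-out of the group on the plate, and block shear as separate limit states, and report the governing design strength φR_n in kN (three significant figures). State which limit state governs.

141 kN (bolt shear governs)

Bolt shear: A_b = π·16²/4 = 201.1 mm²; R_n = 469 × 201.1 × 2 × 1 / 1000 = 188.6 kN → 0.75 × 188.6 = 141 kN.
Bearing: edge l_c = 16, r_n = 99.07 kN; interior l_c = 37, r_n = 198.1 kN; R_n = 99.07 + 1·198.1 = 297.2 kN → 223 kN.
Block shear: A_gv = 960, A_nv = 600, A_nt = 180 mm²; R_n = min(0.6F_uA_nv, 0.6F_yA_gv) + U_bs·F_u·A_nt = 232.2 kN → 174 kN.
Bolt shear governs: 141 kN.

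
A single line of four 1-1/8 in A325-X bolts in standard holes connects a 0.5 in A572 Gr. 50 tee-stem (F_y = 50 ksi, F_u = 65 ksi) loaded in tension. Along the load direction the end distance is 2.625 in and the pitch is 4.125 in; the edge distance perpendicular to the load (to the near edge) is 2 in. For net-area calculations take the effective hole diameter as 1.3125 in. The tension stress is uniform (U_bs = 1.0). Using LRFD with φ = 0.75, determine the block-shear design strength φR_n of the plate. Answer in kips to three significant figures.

185 kips

Shear plane L_v = 2.625 + 3·4.125 = 15 in; A_gv = 15 × 0.5 = 7.5 in².
A_nv = (15 − 3.5·1.3125) × 0.5 = 5.203 in².
A_nt = (2 − 0.5·1.3125) × 0.5 = 0.6719 in².
0.6 F_u A_nv = 202.9 kips; 0.6 F_y A_gv = 225 kips → shear rupture governs the shear term.
R_n = 202.9 + 1.0 × 65 × 0.6719 = 246.6 kips.
Design strength φR_n = 0.75 × 246.6 = 185 kips.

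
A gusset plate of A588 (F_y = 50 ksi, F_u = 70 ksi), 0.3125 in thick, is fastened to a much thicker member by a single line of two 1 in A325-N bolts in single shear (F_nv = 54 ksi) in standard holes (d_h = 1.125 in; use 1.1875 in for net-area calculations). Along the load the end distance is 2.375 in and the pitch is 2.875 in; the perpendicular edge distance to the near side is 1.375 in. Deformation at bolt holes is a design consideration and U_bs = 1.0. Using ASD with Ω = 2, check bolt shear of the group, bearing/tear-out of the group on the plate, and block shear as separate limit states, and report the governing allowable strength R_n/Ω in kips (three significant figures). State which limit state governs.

Bolt shear: A_b = π·1²/4 = 0.7854 in²; R_n = 54 × 0.7854 × 2 × 1 = 84.82 kips → 84.82 / 2 = 42.4 kips.
Bearing: edge l_c = 1.812, r_n = 47.58 kips; interior l_c = 1.75, r_n = 45.94 kips; R_n = 47.58 + 1·45.94 = 93.52 kips → 46.8 kips.
Block shear: A_gv = 1.641, A_nv = 1.084, A_nt = 0.2441 in²; R_n = min(0.6F_uA_nv, 0.6F_yA_gv) + U_bs·F_u·A_nt = 62.62 kips → 31.3 kips.
Block shear governs: 31.3 kips.

31.3 kips (block shear governs)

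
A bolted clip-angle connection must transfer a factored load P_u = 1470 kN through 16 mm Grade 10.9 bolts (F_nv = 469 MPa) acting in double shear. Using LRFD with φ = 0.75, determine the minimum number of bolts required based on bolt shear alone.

A_b = π·16²/4 = 201.1 mm².
Per-bolt design strength φR_n = 0.75 × 469 × 201.1 × 2 / 1000 = 141.4 kN.
n ≥ 1470 / 141.4 = 10.39 → use 11 bolts.

11 bolts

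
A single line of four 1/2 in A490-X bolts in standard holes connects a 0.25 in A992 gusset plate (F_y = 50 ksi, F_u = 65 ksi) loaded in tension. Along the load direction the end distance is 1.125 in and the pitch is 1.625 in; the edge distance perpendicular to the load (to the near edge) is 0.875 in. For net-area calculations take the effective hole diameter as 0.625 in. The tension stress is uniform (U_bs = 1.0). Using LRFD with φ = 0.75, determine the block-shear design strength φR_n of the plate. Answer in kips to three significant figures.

Shear plane L_v = 1.125 + 3·1.625 = 6 in; A_gv = 6 × 0.25 = 1.5 in².
A_nv = (6 − 3.5·0.625) × 0.25 = 0.9531 in².
A_nt = (0.875 − 0.5·0.625) × 0.25 = 0.1406 in².
0.6 F_u A_nv = 37.17 kips; 0.6 F_y A_gv = 45 kips → shear rupture governs the shear term.
R_n = 37.17 + 1.0 × 65 × 0.1406 = 46.31 kips.
Design strength φR_n = 0.75 × 46.31 = 34.7 kips.

34.7 kips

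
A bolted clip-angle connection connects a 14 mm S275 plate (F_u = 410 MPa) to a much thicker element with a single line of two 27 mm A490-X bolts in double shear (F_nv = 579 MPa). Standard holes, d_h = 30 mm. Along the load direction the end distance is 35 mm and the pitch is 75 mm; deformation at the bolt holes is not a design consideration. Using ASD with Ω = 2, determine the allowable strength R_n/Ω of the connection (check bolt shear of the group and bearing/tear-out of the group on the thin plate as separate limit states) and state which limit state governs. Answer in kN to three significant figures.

280 kN (bearing governs)

Bolt shear: A_b = π·27²/4 = 572.6 mm²; R_n = 579 × 572.6 × 2 × 2 / 1000 = 1326 kN → 1326 / 2 = 663 kN.
Bearing (1.5 l_c t F_u ≤ 3.0 d t F_u): upper limit = 3.0·27·14·410 / 1000 = 464.9 kN.
  Edge l_c = 35 − 30/2 = 20 → r_n = 172.2 kN; interior l_c = 75 − 30 = 45 → r_n = 387.4 kN.
  R_n,bearing = 1·172.2 + 1·387.4 = 559.6 kN → 559.6 / 2 = 280 kN.
Bearing governs: 280 kN.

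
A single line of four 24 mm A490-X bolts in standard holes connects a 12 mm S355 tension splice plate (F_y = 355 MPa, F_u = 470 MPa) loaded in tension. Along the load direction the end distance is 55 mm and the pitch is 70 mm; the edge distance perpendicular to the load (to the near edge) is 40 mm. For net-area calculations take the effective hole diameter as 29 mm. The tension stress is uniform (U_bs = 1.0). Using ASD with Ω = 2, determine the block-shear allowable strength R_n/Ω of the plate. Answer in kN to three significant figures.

Shear plane L_v = 55 + 3·70 = 265 mm; A_gv = 265 × 12 = 3180 mm².
A_nv = (265 − 3.5·29) × 12 = 1962 mm².
A_nt = (40 − 0.5·29) × 12 = 306 mm².
0.6 F_u A_nv = 553.3 kN; 0.6 F_y A_gv = 677.3 kN → shear rupture governs the shear term.
R_n = 553.3 + 1.0 × 470 × 306 / 1000 = 697.1 kN.
Allowable strength R_n/Ω = 697.1 / 2 = 349 kN.

349 kN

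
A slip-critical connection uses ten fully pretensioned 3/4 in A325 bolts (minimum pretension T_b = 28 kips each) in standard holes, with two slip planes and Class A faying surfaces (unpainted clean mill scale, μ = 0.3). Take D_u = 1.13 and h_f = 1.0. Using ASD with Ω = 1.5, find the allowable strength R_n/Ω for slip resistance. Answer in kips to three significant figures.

R_n = μ · D_u · h_f · T_b · n_s · n_b = 0.3 × 1.13 × 1.0 × 28 × 2 × 10 = 189.8 kips.
Allowable strength R_n/Ω = 189.8 / 1.5 = 127 kips.

127 kips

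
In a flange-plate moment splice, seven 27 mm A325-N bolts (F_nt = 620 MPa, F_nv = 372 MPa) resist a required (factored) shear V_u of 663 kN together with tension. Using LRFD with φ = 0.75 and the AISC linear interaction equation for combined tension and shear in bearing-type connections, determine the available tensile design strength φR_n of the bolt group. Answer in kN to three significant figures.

A_b = π·27²/4 = 572.6 mm²; f_rv = 663 × 1000 / (7 × 572.6) = 165.4 MPa.
F'_nt = 1.3 F_nt − (F_nt / φF_nv) f_rv = 1.3·620 − (620/(0.75·372))·165.4 = 438.4 MPa, capped at F_nt → F'_nt = 438.4 MPa.
R_n = F'_nt · A_b · n = 438.4 × 572.6 × 7 / 1000 = 1757 kN.
Design strength φR_n = 0.75 × 1757 = 1320 kN.

1320 kN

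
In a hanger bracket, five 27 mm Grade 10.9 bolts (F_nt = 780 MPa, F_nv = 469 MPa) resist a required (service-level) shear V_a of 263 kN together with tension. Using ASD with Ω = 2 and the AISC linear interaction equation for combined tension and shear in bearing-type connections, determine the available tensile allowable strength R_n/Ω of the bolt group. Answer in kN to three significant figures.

1010 kN

A_b = π·27²/4 = 572.6 mm²; f_rv = 263 × 1000 / (5 × 572.6) = 91.87 MPa.
F'_nt = 1.3 F_nt − (Ω F_nt / F_nv) f_rv = 1.3·780 − (2·780/469)·91.87 = 708.4 MPa, capped at F_nt → F'_nt = 708.4 MPa.
R_n = F'_nt · A_b · n = 708.4 × 572.6 × 5 / 1000 = 2028 kN.
Allowable strength R_n/Ω = 2028 / 2 = 1010 kN.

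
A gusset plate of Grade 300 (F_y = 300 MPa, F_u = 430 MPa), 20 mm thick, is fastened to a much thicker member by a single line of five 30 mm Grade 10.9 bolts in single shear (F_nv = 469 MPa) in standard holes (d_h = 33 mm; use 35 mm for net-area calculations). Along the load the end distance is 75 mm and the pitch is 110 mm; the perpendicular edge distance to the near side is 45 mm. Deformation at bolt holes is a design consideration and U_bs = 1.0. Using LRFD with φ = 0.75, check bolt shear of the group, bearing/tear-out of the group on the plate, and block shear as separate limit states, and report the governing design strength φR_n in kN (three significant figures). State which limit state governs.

1240 kN (bolt shear governs)

Bolt shear: A_b = π·30²/4 = 706.9 mm²; R_n = 469 × 706.9 × 5 × 1 / 1000 = 1658 kN → 0.75 × 1658 = 1240 kN.
Bearing: edge l_c = 58.5, r_n = 603.7 kN; interior l_c = 77, r_n = 619.2 kN; R_n = 603.7 + 4·619.2 = 3081 kN → 2310 kN.
Block shear: A_gv = 10300, A_nv = 7150, A_nt = 550 mm²; R_n = min(0.6F_uA_nv, 0.6F_yA_gv) + U_bs·F_u·A_nt = 2081 kN → 1560 kN.
Bolt shear governs: 1240 kN.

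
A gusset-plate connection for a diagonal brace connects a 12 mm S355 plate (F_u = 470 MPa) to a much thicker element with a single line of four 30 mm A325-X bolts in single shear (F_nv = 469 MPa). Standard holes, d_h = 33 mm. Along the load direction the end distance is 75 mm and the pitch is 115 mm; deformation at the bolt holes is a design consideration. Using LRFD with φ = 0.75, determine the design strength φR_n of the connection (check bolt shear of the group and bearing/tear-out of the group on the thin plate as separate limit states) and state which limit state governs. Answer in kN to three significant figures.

Bolt shear: A_b = π·30²/4 = 706.9 mm²; R_n = 469 × 706.9 × 4 × 1 / 1000 = 1326 kN → 0.75 × 1326 = 995 kN.
Bearing (1.2 l_c t F_u ≤ 2.4 d t F_u): upper limit = 2.4·30·12·470 / 1000 = 406.1 kN.
  Edge l_c = 75 − 33/2 = 58.5 → r_n = 395.9 kN; interior l_c = 115 − 33 = 82 → r_n = 406.1 kN.
  R_n,bearing = 1·395.9 + 3·406.1 = 1614 kN → 0.75 × 1614 = 1210 kN.
Bolt shear governs: 995 kN.

995 kN (bolt shear governs)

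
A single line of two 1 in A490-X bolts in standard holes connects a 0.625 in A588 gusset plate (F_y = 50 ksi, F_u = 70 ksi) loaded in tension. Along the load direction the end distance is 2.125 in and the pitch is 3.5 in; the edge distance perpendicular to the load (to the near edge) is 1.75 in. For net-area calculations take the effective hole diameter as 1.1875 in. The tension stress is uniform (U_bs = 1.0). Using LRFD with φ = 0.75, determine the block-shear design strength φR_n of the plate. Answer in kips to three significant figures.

114 kips

Shear plane L_v = 2.125 + 1·3.5 = 5.625 in; A_gv = 5.625 × 0.625 = 3.516 in².
A_nv = (5.625 − 1.5·1.1875) × 0.625 = 2.402 in².
A_nt = (1.75 − 0.5·1.1875) × 0.625 = 0.7227 in².
0.6 F_u A_nv = 100.9 kips; 0.6 F_y A_gv = 105.5 kips → shear rupture governs the shear term.
R_n = 100.9 + 1.0 × 70 × 0.7227 = 151.5 kips.
Design strength φR_n = 0.75 × 151.5 = 114 kips.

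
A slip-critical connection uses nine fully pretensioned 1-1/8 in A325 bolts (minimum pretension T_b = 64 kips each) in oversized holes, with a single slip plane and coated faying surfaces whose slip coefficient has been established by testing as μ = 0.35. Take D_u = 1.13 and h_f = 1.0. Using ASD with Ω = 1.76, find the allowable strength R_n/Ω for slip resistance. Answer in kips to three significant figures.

129 kips

R_n = μ · D_u · h_f · T_b · n_s · n_b = 0.35 × 1.13 × 1.0 × 64 × 1 × 9 = 227.8 kips.
Allowable strength R_n/Ω = 227.8 / 1.76 = 129 kips.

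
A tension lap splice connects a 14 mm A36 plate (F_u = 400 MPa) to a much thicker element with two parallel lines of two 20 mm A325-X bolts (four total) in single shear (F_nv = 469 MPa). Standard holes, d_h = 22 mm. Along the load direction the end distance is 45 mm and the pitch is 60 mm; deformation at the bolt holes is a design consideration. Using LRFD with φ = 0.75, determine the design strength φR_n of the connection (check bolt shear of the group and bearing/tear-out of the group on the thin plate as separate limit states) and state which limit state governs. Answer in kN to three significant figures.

Bolt shear: A_b = π·20²/4 = 314.2 mm²; R_n = 469 × 314.2 × 4 × 1 / 1000 = 589.4 kN → 0.75 × 589.4 = 442 kN.
Bearing (1.2 l_c t F_u ≤ 2.4 d t F_u): upper limit = 2.4·20·14·400 / 1000 = 268.8 kN.
  Edge l_c = 45 − 22/2 = 34 → r_n = 228.5 kN; interior l_c = 60 − 22 = 38 → r_n = 255.4 kN.
  R_n,bearing = 2·228.5 + 2·255.4 = 967.7 kN → 0.75 × 967.7 = 726 kN.
Bolt shear governs: 442 kN.

442 kN (bolt shear governs)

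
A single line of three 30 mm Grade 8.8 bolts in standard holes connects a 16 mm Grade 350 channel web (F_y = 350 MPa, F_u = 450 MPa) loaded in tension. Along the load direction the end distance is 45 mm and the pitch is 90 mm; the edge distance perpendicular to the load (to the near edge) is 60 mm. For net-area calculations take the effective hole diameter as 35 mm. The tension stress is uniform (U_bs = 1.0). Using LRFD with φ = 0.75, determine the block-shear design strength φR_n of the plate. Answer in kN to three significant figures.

Shear plane L_v = 45 + 2·90 = 225 mm; A_gv = 225 × 16 = 3600 mm².
A_nv = (225 − 2.5·35) × 16 = 2200 mm².
A_nt = (60 − 0.5·35) × 16 = 680 mm².
0.6 F_u A_nv = 594 kN; 0.6 F_y A_gv = 756 kN → shear rupture governs the shear term.
R_n = 594 + 1.0 × 450 × 680 / 1000 = 900 kN.
Design strength φR_n = 0.75 × 900 = 675 kN.

675 kN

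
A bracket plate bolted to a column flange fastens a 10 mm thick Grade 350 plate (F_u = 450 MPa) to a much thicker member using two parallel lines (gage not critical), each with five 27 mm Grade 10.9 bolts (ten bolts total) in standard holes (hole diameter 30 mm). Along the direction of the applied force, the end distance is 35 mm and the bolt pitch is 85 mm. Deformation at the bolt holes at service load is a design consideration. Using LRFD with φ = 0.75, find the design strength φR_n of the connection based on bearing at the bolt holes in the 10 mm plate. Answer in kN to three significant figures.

Per bolt r_n = 1.2 l_c t F_u ≤ 2.4 d t F_u; upper limit = 2.4 × 27 × 10 × 450 / 1000 = 291.6 kN.
Edge bolt: l_c = 35 − 30/2 = 20 mm → 1.2 × 20 × 10 × 450 / 1000 = 108 → r_n = 108 kN.
Interior bolts: l_c = 85 − 30 = 55 mm → 1.2 × 55 × 10 × 450 / 1000 = 297 → r_n = 291.6 kN.
R_n = 2 × 108 + 8 × 291.6 = 2549 kN.
Design strength φR_n = 0.75 × 2549 = 1910 kN.

1910 kN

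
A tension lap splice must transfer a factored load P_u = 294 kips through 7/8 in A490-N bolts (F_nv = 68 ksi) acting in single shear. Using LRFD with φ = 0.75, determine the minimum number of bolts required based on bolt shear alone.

A_b = π·0.875²/4 = 0.6013 in².
Per-bolt design strength φR_n = 0.75 × 68 × 0.6013 × 1 = 30.67 kips.
n ≥ 294 / 30.67 = 9.587 → use 10 bolts.

10 bolts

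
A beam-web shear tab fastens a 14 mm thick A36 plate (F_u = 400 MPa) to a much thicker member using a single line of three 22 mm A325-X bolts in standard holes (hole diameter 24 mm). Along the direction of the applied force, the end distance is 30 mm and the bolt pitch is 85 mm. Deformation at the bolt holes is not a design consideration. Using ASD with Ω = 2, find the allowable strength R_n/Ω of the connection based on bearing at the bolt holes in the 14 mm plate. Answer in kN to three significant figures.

445 kN

Per bolt r_n = 1.5 l_c t F_u ≤ 3.0 d t F_u; upper limit = 3.0 × 22 × 14 × 400 / 1000 = 369.6 kN.
Edge bolt: l_c = 30 − 24/2 = 18 mm → 1.5 × 18 × 14 × 400 / 1000 = 151.2 → r_n = 151.2 kN.
Interior bolts: l_c = 85 − 24 = 61 mm → 1.5 × 61 × 14 × 400 / 1000 = 512.4 → r_n = 369.6 kN.
R_n = 1 × 151.2 + 2 × 369.6 = 890.4 kN.
Allowable strength R_n/Ω = 890.4 / 2 = 445 kN.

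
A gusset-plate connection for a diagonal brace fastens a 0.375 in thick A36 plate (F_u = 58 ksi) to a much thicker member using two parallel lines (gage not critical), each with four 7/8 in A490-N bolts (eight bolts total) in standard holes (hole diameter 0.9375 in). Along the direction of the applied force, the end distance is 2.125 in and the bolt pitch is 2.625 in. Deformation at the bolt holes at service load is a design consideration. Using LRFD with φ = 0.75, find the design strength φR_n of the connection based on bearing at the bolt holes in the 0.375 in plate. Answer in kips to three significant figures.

Per bolt r_n = 1.2 l_c t F_u ≤ 2.4 d t F_u; upper limit = 2.4 × 0.875 × 0.375 × 58 = 45.68 kips.
Edge bolt: l_c = 2.125 − 0.9375/2 = 1.656 in → 1.2 × 1.656 × 0.375 × 58 = 43.23 → r_n = 43.23 kips.
Interior bolts: l_c = 2.625 − 0.9375 = 1.688 in → 1.2 × 1.688 × 0.375 × 58 = 44.04 → r_n = 44.04 kips.
R_n = 2 × 43.23 + 6 × 44.04 = 350.7 kips.
Design strength φR_n = 0.75 × 350.7 = 263 kips.

263 kips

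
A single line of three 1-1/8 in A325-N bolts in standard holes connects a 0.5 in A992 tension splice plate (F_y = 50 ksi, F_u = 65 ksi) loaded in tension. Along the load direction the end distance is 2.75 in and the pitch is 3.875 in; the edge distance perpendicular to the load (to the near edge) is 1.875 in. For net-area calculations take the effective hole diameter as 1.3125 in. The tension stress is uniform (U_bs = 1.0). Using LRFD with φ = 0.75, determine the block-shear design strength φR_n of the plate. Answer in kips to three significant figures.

135 kips

Shear plane L_v = 2.75 + 2·3.875 = 10.5 in; A_gv = 10.5 × 0.5 = 5.25 in².
A_nv = (10.5 − 2.5·1.3125) × 0.5 = 3.609 in².
A_nt = (1.875 − 0.5·1.3125) × 0.5 = 0.6094 in².
0.6 F_u A_nv = 140.8 kips; 0.6 F_y A_gv = 157.5 kips → shear rupture governs the shear term.
R_n = 140.8 + 1.0 × 65 × 0.6094 = 180.4 kips.
Design strength φR_n = 0.75 × 180.4 = 135 kips.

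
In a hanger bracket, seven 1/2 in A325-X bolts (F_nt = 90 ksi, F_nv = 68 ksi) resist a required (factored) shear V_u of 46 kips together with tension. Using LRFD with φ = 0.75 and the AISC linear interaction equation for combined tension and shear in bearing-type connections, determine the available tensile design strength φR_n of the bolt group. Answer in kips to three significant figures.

A_b = π·0.5²/4 = 0.1963 in²; f_rv = 46 / (7 × 0.1963) = 33.47 ksi.
F'_nt = 1.3 F_nt − (F_nt / φF_nv) f_rv = 1.3·90 − (90/(0.75·68))·33.47 = 57.94 ksi, capped at F_nt → F'_nt = 57.94 ksi.
R_n = F'_nt · A_b · n = 57.94 × 0.1963 × 7 = 79.63 kips.
Design strength φR_n = 0.75 × 79.63 = 59.7 kips.

59.7 kips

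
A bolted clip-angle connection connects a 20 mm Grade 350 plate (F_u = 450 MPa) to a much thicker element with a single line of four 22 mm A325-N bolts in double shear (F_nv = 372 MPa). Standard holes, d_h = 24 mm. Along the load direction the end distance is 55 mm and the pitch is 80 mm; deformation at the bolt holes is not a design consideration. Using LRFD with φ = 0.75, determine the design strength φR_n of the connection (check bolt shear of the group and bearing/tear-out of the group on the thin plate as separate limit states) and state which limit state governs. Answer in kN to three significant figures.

848 kN (bolt shear governs)

Bolt shear: A_b = π·22²/4 = 380.1 mm²; R_n = 372 × 380.1 × 4 × 2 / 1000 = 1131 kN → 0.75 × 1131 = 848 kN.
Bearing (1.5 l_c t F_u ≤ 3.0 d t F_u): upper limit = 3.0·22·20·450 / 1000 = 594 kN.
  Edge l_c = 55 − 24/2 = 43 → r_n = 580.5 kN; interior l_c = 80 − 24 = 56 → r_n = 594 kN.
  R_n,bearing = 1·580.5 + 3·594 = 2362 kN → 0.75 × 2362 = 1770 kN.
Bolt shear governs: 848 kN.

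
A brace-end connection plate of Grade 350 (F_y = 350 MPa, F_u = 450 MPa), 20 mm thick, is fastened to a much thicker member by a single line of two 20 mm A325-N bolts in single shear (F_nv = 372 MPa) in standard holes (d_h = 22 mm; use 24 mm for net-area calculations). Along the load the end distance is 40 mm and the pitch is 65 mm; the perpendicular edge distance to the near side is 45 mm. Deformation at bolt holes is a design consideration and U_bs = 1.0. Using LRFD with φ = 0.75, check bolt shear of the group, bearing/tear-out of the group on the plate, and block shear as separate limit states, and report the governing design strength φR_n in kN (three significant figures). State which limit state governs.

175 kN (bolt shear governs)

Bolt shear: A_b = π·20²/4 = 314.2 mm²; R_n = 372 × 314.2 × 2 × 1 / 1000 = 233.7 kN → 0.75 × 233.7 = 175 kN.
Bearing: edge l_c = 29, r_n = 313.2 kN; interior l_c = 43, r_n = 432 kN; R_n = 313.2 + 1·432 = 745.2 kN → 559 kN.
Block shear: A_gv = 2100, A_nv = 1380, A_nt = 660 mm²; R_n = min(0.6F_uA_nv, 0.6F_yA_gv) + U_bs·F_u·A_nt = 669.6 kN → 502 kN.
Bolt shear governs: 175 kN.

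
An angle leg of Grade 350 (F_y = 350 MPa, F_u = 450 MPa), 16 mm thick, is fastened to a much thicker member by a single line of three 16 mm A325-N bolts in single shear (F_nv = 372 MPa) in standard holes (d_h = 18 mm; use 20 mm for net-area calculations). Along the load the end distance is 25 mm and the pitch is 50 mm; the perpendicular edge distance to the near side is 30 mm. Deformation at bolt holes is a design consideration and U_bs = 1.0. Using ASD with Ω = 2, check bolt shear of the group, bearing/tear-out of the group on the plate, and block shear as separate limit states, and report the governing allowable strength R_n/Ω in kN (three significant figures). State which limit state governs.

112 kN (bolt shear governs)

Bolt shear: A_b = π·16²/4 = 201.1 mm²; R_n = 372 × 201.1 × 3 × 1 / 1000 = 224.4 kN → 224.4 / 2 = 112 kN.
Bearing: edge l_c = 16, r_n = 138.2 kN; interior l_c = 32, r_n = 276.5 kN; R_n = 138.2 + 2·276.5 = 691.2 kN → 346 kN.
Block shear: A_gv = 2000, A_nv = 1200, A_nt = 320 mm²; R_n = min(0.6F_uA_nv, 0.6F_yA_gv) + U_bs·F_u·A_nt = 468 kN → 234 kN.
Bolt shear governs: 112 kN.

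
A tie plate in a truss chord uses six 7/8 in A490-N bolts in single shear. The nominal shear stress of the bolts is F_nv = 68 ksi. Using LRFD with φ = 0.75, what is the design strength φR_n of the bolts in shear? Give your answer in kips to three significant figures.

A_b = π × 0.875² / 4 = 0.6013 in².
R_n = F_nv · A_b · n · n_s = 68 × 0.6013 × 6 × 1 = 245.3 kips.
Design strength φR_n = 0.75 × 245.3 = 184 kips.

184 kips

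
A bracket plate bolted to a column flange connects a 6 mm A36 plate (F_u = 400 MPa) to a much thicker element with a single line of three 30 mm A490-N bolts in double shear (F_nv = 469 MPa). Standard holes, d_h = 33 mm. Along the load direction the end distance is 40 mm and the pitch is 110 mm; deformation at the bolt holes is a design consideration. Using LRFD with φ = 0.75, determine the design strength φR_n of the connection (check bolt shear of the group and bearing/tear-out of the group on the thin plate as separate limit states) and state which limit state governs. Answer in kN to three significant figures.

310 kN (bearing governs)

Bolt shear: A_b = π·30²/4 = 706.9 mm²; R_n = 469 × 706.9 × 3 × 2 / 1000 = 1989 kN → 0.75 × 1989 = 1490 kN.
Bearing (1.2 l_c t F_u ≤ 2.4 d t F_u): upper limit = 2.4·30·6·400 / 1000 = 172.8 kN.
  Edge l_c = 40 − 33/2 = 23.5 → r_n = 67.68 kN; interior l_c = 110 − 33 = 77 → r_n = 172.8 kN.
  R_n,bearing = 1·67.68 + 2·172.8 = 413.3 kN → 0.75 × 413.3 = 310 kN.
Bearing governs: 310 kN.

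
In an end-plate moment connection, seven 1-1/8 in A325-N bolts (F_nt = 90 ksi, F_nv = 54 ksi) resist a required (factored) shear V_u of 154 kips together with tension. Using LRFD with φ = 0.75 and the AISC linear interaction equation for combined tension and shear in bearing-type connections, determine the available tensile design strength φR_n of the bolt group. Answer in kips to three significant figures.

A_b = π·1.125²/4 = 0.994 in²; f_rv = 154 / (7 × 0.994) = 22.13 ksi.
F'_nt = 1.3 F_nt − (F_nt / φF_nv) f_rv = 1.3·90 − (90/(0.75·54))·22.13 = 67.82 ksi, capped at F_nt → F'_nt = 67.82 ksi.
R_n = F'_nt · A_b · n = 67.82 × 0.994 × 7 = 471.9 kips.
Design strength φR_n = 0.75 × 471.9 = 354 kips.

354 kips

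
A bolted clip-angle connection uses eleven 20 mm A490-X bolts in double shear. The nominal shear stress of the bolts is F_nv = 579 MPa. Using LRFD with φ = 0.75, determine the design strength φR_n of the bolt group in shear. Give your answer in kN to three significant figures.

A_b = π × 20² / 4 = 314.2 mm².
R_n = F_nv · A_b · n · n_s = 579 × 314.2 × 11 × 2 / 1000 = 4002 kN.
Design strength φR_n = 0.75 × 4002 = 3000 kN.

3000 kN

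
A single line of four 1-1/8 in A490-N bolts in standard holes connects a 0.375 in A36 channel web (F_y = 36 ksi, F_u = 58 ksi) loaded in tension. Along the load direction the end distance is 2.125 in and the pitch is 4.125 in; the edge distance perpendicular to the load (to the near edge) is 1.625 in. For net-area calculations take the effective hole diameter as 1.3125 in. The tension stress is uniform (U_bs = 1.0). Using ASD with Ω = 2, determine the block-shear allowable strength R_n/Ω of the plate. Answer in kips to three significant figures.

Shear plane L_v = 2.125 + 3·4.125 = 14.5 in; A_gv = 14.5 × 0.375 = 5.438 in².
A_nv = (14.5 − 3.5·1.3125) × 0.375 = 3.715 in².
A_nt = (1.625 − 0.5·1.3125) × 0.375 = 0.3633 in².
0.6 F_u A_nv = 129.3 kips; 0.6 F_y A_gv = 117.4 kips → shear yielding governs the shear term.
R_n = 117.4 + 1.0 × 58 × 0.3633 = 138.5 kips.
Allowable strength R_n/Ω = 138.5 / 2 = 69.3 kips.

69.3 kips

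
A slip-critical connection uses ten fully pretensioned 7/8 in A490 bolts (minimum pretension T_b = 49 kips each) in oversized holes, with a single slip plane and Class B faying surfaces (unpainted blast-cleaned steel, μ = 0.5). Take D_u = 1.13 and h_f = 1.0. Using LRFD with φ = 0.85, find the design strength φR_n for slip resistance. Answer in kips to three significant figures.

235 kips

R_n = μ · D_u · h_f · T_b · n_s · n_b = 0.5 × 1.13 × 1.0 × 49 × 1 × 10 = 276.8 kips.
Design strength φR_n = 0.85 × 276.8 = 235 kips.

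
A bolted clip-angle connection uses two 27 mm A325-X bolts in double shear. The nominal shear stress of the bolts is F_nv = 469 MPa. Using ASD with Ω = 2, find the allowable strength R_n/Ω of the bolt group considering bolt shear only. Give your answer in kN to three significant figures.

A_b = π × 27² / 4 = 572.6 mm².
R_n = F_nv · A_b · n · n_s = 469 × 572.6 × 2 × 2 / 1000 = 1074 kN.
Allowable strength R_n/Ω = 1074 / 2 = 537 kN.

537 kN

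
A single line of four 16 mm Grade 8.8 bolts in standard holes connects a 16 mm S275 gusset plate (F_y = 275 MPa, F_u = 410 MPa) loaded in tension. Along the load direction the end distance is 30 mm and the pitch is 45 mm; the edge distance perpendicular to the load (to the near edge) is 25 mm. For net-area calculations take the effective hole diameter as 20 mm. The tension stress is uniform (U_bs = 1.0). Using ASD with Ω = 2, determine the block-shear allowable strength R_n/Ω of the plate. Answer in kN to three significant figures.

236 kN

Shear plane L_v = 30 + 3·45 = 165 mm; A_gv = 165 × 16 = 2640 mm².
A_nv = (165 − 3.5·20) × 16 = 1520 mm².
A_nt = (25 − 0.5·20) × 16 = 240 mm².
0.6 F_u A_nv = 373.9 kN; 0.6 F_y A_gv = 435.6 kN → shear rupture governs the shear term.
R_n = 373.9 + 1.0 × 410 × 240 / 1000 = 472.3 kN.
Allowable strength R_n/Ω = 472.3 / 2 = 236 kN.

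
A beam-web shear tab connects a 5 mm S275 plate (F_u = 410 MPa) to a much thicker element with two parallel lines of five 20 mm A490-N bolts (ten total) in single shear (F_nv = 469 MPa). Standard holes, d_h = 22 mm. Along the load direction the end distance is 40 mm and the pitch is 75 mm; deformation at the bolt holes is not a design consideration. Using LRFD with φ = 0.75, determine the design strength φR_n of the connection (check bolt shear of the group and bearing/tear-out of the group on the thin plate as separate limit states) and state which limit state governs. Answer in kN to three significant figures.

872 kN (bearing governs)

Bolt shear: A_b = π·20²/4 = 314.2 mm²; R_n = 469 × 314.2 × 10 × 1 / 1000 = 1473 kN → 0.75 × 1473 = 1110 kN.
Bearing (1.5 l_c t F_u ≤ 3.0 d t F_u): upper limit = 3.0·20·5·410 / 1000 = 123 kN.
  Edge l_c = 40 − 22/2 = 29 → r_n = 89.17 kN; interior l_c = 75 − 22 = 53 → r_n = 123 kN.
  R_n,bearing = 2·89.17 + 8·123 = 1162 kN → 0.75 × 1162 = 872 kN.
Bearing governs: 872 kN.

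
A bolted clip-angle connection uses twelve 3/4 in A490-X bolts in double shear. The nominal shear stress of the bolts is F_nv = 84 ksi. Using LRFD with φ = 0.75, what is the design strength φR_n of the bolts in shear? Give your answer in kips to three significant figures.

A_b = π × 0.75² / 4 = 0.4418 in².
R_n = F_nv · A_b · n · n_s = 84 × 0.4418 × 12 × 2 = 890.6 kips.
Design strength φR_n = 0.75 × 890.6 = 668 kips.

668 kips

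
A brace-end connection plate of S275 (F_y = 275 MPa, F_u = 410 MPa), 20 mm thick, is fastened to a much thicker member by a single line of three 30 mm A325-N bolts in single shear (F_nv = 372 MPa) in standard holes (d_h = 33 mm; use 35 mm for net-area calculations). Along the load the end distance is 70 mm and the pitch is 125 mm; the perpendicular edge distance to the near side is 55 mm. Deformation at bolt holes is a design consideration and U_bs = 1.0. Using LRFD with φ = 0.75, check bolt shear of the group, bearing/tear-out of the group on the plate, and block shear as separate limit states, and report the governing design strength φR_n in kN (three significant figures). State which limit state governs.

592 kN (bolt shear governs)

Bolt shear: A_b = π·30²/4 = 706.9 mm²; R_n = 372 × 706.9 × 3 × 1 / 1000 = 788.9 kN → 0.75 × 788.9 = 592 kN.
Bearing: edge l_c = 53.5, r_n = 526.4 kN; interior l_c = 92, r_n = 590.4 kN; R_n = 526.4 + 2·590.4 = 1707 kN → 1280 kN.
Block shear: A_gv = 6400, A_nv = 4650, A_nt = 750 mm²; R_n = min(0.6F_uA_nv, 0.6F_yA_gv) + U_bs·F_u·A_nt = 1364 kN → 1020 kN.
Bolt shear governs: 592 kN.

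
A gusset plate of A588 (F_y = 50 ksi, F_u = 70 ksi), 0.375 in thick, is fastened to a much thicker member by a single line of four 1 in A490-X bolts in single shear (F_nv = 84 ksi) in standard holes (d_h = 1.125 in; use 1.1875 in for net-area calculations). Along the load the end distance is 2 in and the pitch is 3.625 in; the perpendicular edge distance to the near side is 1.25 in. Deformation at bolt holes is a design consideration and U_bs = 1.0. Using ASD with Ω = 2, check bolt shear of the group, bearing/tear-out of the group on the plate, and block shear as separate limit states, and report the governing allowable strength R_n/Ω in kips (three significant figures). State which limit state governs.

77.3 kips (block shear governs)

Bolt shear: A_b = π·1²/4 = 0.7854 in²; R_n = 84 × 0.7854 × 4 × 1 = 263.9 kips → 263.9 / 2 = 132 kips.
Bearing: edge l_c = 1.438, r_n = 45.28 kips; interior l_c = 2.5, r_n = 63 kips; R_n = 45.28 + 3·63 = 234.3 kips → 117 kips.
Block shear: A_gv = 4.828, A_nv = 3.27, A_nt = 0.2461 in²; R_n = min(0.6F_uA_nv, 0.6F_yA_gv) + U_bs·F_u·A_nt = 154.5 kips → 77.3 kips.
Block shear governs: 77.3 kips.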